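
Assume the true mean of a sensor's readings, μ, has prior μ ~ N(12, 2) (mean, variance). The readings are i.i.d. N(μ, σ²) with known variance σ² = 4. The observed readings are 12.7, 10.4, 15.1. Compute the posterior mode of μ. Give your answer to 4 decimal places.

μ̂_MAP = 12.4400

n = 3; x̄ = (12.7 + 10.4 + 15.1)/3 = 38.2/3 = 191/15 ≈ 12.7333.
For a Normal prior and Normal likelihood with known variance, the posterior is Normal; its mode equals its mean, the precision-weighted average.
Prior precision 1/σ₀² = 1/2 = 0.5; data precision n/σ² = 3/4 = 0.75.
μ̂ = (0.5·12 + 0.75·(191/15)) / (0.5 + 0.75) = 15.55/1.25 = 12.4400.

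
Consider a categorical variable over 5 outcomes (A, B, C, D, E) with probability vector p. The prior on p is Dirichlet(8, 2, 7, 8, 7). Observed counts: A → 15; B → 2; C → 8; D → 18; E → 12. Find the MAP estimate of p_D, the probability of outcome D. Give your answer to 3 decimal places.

MAP estimate of p_D = 0.305

The posterior is Dirichlet(αᵢ + nᵢ) = Dirichlet(23, 4, 15, 26, 19).
For a Dirichlet(a₁,…,a_K) with all aᵢ > 1, the mode has j-th component (aⱼ − 1)/(Σaᵢ − K).
Here Σaᵢ = 87 and K = 5, so p_D = (26 − 1)/(87 − 5) = 25/82 ≈ 0.305.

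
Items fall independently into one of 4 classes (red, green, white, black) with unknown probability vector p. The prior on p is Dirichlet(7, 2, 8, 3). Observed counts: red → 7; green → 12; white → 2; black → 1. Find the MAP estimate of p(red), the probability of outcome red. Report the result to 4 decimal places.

MAP estimate of p(red) = 0.3421

The posterior is Dirichlet(αᵢ + nᵢ) = Dirichlet(14, 14, 10, 4).
For a Dirichlet(a₁,…,a_K) with all aᵢ > 1, the mode has j-th component (aⱼ − 1)/(Σaᵢ − K).
Here Σaᵢ = 42 and K = 4, so p(red) = (14 − 1)/(42 − 4) = 13/38 ≈ 0.3421.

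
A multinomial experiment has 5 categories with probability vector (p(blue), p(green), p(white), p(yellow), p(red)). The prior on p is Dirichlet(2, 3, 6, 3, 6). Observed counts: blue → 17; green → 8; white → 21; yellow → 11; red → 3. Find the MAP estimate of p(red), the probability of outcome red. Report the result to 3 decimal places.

The posterior is Dirichlet(αᵢ + nᵢ) = Dirichlet(19, 11, 27, 14, 9).
For a Dirichlet(a₁,…,a_K) with all aᵢ > 1, the mode has j-th component (aⱼ − 1)/(Σaᵢ − K).
Here Σaᵢ = 80 and K = 5, so p(red) = (9 − 1)/(80 − 5) = 8/75 ≈ 0.107.

MAP estimate of p(red) = 0.107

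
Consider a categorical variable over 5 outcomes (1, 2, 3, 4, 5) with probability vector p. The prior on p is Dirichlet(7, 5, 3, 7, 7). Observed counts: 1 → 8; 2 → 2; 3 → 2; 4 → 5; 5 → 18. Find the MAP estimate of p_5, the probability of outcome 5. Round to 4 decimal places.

The posterior is Dirichlet(αᵢ + nᵢ) = Dirichlet(15, 7, 5, 12, 25).
For a Dirichlet(a₁,…,a_K) with all aᵢ > 1, the mode has j-th component (aⱼ − 1)/(Σaᵢ − K).
Here Σaᵢ = 64 and K = 5, so p_5 = (25 − 1)/(64 − 5) = 24/59 ≈ 0.4068.

MAP estimate: 0.4068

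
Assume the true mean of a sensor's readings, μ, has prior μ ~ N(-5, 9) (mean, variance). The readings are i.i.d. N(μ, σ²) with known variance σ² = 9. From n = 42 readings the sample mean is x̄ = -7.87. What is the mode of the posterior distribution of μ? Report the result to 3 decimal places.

n = 42, x̄ = -7.87.
For a Normal prior and Normal likelihood with known variance, the posterior is Normal; its mode equals its mean, the precision-weighted average.
Prior precision 1/σ₀² = 1/9; data precision n/σ² = 42/9 = 14/3.
μ̂ = ((1/9)·(-5) + (14/3)·(-7.87)) / (1/9 + 14/3) = (-16777/450)/(43/9) = -16777/2150 ≈ -7.803.

μ̂_MAP = -7.803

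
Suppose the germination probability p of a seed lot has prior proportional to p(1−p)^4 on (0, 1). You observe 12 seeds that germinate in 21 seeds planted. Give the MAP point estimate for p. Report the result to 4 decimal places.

p̂_MAP = 0.5000

The prior density ∝ p(1−p)^4 is the kernel of Beta(2, 5).
Data: 12 successes in 21 trials. The binomial likelihood contributes p^12(1−p)^9, so the posterior is Beta(2+12, 5+9) = Beta(14, 14).
For Beta(a, b) with a, b > 1 the mode is (a−1)/(a+b−2) = 13/26 ≈ 0.5000.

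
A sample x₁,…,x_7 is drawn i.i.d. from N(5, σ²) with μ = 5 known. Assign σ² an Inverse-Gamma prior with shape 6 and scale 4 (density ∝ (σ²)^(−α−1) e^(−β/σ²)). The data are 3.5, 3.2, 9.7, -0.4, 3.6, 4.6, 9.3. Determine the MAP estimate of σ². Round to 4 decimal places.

σ̂²_MAP = 4.0643

Sum of squared deviations about the known mean: SS = (3.5−5)² + (3.2−5)² + (9.7−5)² + (-0.4−5)² + (3.6−5)² + (4.6−5)² + (9.3−5)² = 77.35.
The Normal likelihood contributes (σ²)^(−n/2) exp(−SS/(2σ²)), so the posterior is Inverse-Gamma(α + n/2, β + SS/2) = Inverse-Gamma(9.5, 42.675).
The mode of Inverse-Gamma(a, b) is b/(a+1) = 42.675/10.5 ≈ 4.0643.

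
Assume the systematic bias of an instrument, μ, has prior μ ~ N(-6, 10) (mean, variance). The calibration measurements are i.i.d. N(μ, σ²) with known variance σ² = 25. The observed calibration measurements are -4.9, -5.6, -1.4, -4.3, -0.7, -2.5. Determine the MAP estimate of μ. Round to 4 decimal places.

n = 6; x̄ = ((-4.9) + (-5.6) + (-1.4) + (-4.3) + (-0.7) + (-2.5))/6 = -19.4/6 = -97/30 ≈ -3.2333.
For a Normal prior and Normal likelihood with known variance, the posterior is Normal; its mode equals its mean, the precision-weighted average.
Prior precision 1/σ₀² = 1/10 = 0.1; data precision n/σ² = 6/25 = 0.24.
μ̂ = (0.1·(-6) + 0.24·(-97/30)) / (0.1 + 0.24) = (-1.376)/0.34 = -344/85 ≈ -4.0471.

μ̂_MAP = -4.0471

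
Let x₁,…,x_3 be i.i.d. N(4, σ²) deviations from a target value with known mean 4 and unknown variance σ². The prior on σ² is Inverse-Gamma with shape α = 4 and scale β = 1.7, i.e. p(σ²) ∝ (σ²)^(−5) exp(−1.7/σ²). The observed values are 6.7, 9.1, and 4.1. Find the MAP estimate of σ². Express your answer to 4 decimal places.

Sum of squared deviations about the known mean: SS = (6.7−4)² + (9.1−4)² + (4.1−4)² = 33.31.
The Normal likelihood contributes (σ²)^(−n/2) exp(−SS/(2σ²)), so the posterior is Inverse-Gamma(α + n/2, β + SS/2) = Inverse-Gamma(5.5, 18.355).
The mode of Inverse-Gamma(a, b) is b/(a+1) = 18.355/6.5 ≈ 2.8238.

σ̂²_MAP = 2.8238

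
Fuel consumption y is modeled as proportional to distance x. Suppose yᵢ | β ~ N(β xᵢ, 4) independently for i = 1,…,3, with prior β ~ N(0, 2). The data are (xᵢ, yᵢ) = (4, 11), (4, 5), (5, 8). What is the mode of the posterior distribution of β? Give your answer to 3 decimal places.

log p(β | y) = −Σ(yᵢ − βxᵢ)²/(2·4) − β²/(2·2) + const.
Setting the derivative to zero: Σxᵢ(yᵢ − βxᵢ)/4 − β/2 = 0, so β = Σxᵢyᵢ / (Σxᵢ² + σ²/τ²).
Σxᵢyᵢ = 4·11 + 4·5 + 5·8 = 104; Σxᵢ² = 57; σ²/τ² = 2.
β̂_MAP = 104 / (57 + 2) = 104/59 ≈ 1.763.

β̂_MAP = 1.763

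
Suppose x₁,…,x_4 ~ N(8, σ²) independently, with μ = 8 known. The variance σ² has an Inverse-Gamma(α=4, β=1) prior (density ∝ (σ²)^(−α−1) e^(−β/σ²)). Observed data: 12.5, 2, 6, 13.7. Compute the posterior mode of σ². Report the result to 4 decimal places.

σ̂²_MAP = 6.7671

Sum of squared deviations about the known mean: SS = (12.5−8)² + (2−8)² + (6−8)² + (13.7−8)² = 92.74.
The Normal likelihood contributes (σ²)^(−n/2) exp(−SS/(2σ²)), so the posterior is Inverse-Gamma(α + n/2, β + SS/2) = Inverse-Gamma(6, 47.37).
The mode of Inverse-Gamma(a, b) is b/(a+1) = 47.37/7 ≈ 6.7671.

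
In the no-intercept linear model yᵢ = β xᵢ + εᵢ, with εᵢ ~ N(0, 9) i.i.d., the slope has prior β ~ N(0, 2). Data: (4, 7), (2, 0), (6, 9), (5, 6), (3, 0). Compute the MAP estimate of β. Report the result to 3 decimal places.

log p(β | y) = −Σ(yᵢ − βxᵢ)²/(2·9) − β²/(2·2) + const.
Setting the derivative to zero: Σxᵢ(yᵢ − βxᵢ)/9 − β/2 = 0, so β = Σxᵢyᵢ / (Σxᵢ² + σ²/τ²).
Σxᵢyᵢ = 4·7 + 2·0 + 6·9 + 5·6 + 3·0 = 112; Σxᵢ² = 90; σ²/τ² = 4.5.
β̂_MAP = 112 / (90 + 4.5) = 112/94.5 ≈ 1.185.

β̂_MAP = 1.185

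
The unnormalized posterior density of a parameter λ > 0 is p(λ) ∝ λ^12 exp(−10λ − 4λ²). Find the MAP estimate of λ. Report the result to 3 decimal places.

ℓ'(λ) = 12/λ − 10 − 8λ. Setting this to zero and multiplying by λ: 8λ² + 10λ − 12 = 0.
λ = (−10 + √(10² + 4·8·12)) / (2·8) = (−10 + √484) / 16 = (−10 + 22)/16 = 3/4.
ℓ''(λ) = −12/λ² − 8 < 0, confirming a maximum.

λ̂_MAP = 0.750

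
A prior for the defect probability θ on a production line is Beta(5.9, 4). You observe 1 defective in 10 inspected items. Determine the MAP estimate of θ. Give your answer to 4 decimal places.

Prior: Beta(5.9, 4).
Data: 1 success in 10 trials. The binomial likelihood contributes θ(1−θ)^9, so the posterior is Beta(5.9+1, 4+9) = Beta(6.9, 13).
For Beta(a, b) with a, b > 1 the mode is (a−1)/(a+b−2) = 5.9/17.9 ≈ 0.3296.

θ̂_MAP = 0.3296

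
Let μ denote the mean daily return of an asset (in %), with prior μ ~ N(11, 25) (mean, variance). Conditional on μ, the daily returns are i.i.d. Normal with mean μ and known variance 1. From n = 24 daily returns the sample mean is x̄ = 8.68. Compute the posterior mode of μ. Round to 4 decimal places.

μ̂_MAP = 8.6839

n = 24, x̄ = 8.68.
For a Normal prior and Normal likelihood with known variance, the posterior is Normal; its mode equals its mean, the precision-weighted average.
Prior precision 1/σ₀² = 1/25 = 0.04; data precision n/σ² = 24/1 = 24.
μ̂ = (0.04·11 + 24·8.68) / (0.04 + 24) = 208.76/24.04 = 5219/601 ≈ 8.6839.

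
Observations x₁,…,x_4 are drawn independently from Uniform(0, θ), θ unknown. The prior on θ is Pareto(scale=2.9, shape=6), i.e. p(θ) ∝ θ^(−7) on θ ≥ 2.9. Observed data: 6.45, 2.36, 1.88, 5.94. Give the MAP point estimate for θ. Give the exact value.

The Uniform(0, θ) likelihood is θ^(−n) for θ ≥ max(xᵢ), zero otherwise. Here max(xᵢ) = 6.45.
Posterior ∝ θ^(−7) · θ^(−4) = θ^(−11) on θ ≥ max(2.9, 6.45) = 6.45.
This density is strictly decreasing in θ, so the posterior mode lies at the lower boundary of the support.

θ̂_MAP = 6.45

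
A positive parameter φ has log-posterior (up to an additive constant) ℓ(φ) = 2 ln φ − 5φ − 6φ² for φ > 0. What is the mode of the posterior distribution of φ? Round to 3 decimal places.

φ̂_MAP = 0.250

ℓ'(φ) = 2/φ − 5 − 12φ. Setting this to zero and multiplying by φ: 12φ² + 5φ − 2 = 0.
φ = (−5 + √(5² + 4·12·2)) / (2·12) = (−5 + √121) / 24 = (−5 + 11)/24 = 1/4.
ℓ''(φ) = −2/φ² − 12 < 0, confirming a maximum.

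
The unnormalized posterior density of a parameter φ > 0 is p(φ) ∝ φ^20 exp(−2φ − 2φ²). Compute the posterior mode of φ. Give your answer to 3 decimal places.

φ̂_MAP = 2.000

ℓ'(φ) = 20/φ − 2 − 4φ. Setting this to zero and multiplying by φ: 4φ² + 2φ − 20 = 0.
φ = (−2 + √(2² + 4·4·20)) / (2·4) = (−2 + √324) / 8 = (−2 + 18)/8 = 2.
ℓ''(φ) = −20/φ² − 4 < 0, confirming a maximum.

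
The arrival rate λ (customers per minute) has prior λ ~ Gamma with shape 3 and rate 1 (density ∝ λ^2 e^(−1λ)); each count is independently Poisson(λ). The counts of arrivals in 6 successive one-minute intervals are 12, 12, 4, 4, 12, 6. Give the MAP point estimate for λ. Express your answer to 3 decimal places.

λ̂_MAP = 7.429

Σxᵢ = 12+12+4+4+12+6 = 50, with n = 6.
Posterior ∝ λ^2e^(−1λ) · λ^50e^(−6λ) = λ^52e^(−7λ), i.e. Gamma(shape=53, rate=7).
The mode of a Gamma(a, b) with a ≥ 1 (shape–rate) is (a−1)/b = 52/7 ≈ 7.429.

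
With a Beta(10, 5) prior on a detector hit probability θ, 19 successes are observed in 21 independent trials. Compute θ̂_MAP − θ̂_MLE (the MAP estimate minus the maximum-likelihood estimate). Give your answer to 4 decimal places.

MAP − MLE = -0.0812

Posterior is Beta(29, 7); MAP = (29−1)/(36−2) = 28/34 ≈ 0.82353.
MLE ignores the prior: θ̂_MLE = k/n = 19/21 ≈ 0.90476.
Difference = 28/34 − 19/21 = -29/357 ≈ -0.0812.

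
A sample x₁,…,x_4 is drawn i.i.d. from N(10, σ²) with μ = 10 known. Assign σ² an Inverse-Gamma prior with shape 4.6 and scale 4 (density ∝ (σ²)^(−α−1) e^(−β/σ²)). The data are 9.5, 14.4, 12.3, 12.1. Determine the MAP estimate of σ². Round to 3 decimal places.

Sum of squared deviations about the known mean: SS = (9.5−10)² + (14.4−10)² + (12.3−10)² + (12.1−10)² = 29.31.
The Normal likelihood contributes (σ²)^(−n/2) exp(−SS/(2σ²)), so the posterior is Inverse-Gamma(α + n/2, β + SS/2) = Inverse-Gamma(6.6, 18.655).
The mode of Inverse-Gamma(a, b) is b/(a+1) = 18.655/7.6 ≈ 2.455.

σ̂²_MAP = 2.455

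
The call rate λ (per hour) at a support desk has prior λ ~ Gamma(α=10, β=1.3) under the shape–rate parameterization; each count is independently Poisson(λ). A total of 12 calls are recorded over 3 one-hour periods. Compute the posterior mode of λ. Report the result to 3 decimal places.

λ̂_MAP = 4.884

Σxᵢ = 12, n = 3.
Posterior ∝ λ^9e^(−1.3λ) · λ^12e^(−3λ) = λ^21e^(−4.3λ), i.e. Gamma(shape=22, rate=4.3).
The mode of a Gamma(a, b) with a ≥ 1 (shape–rate) is (a−1)/b = 21/4.3 ≈ 4.884.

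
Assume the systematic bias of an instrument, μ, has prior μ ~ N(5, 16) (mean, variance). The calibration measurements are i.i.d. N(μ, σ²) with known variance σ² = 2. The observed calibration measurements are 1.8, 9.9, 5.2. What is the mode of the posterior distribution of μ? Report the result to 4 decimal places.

μ̂_MAP = 5.6080

n = 3; x̄ = (1.8 + 9.9 + 5.2)/3 = 16.9/3 = 169/30 ≈ 5.6333.
For a Normal prior and Normal likelihood with known variance, the posterior is Normal; its mode equals its mean, the precision-weighted average.
Prior precision 1/σ₀² = 1/16 = 0.0625; data precision n/σ² = 3/2 = 1.5.
μ̂ = (0.0625·5 + 1.5·(169/30)) / (0.0625 + 1.5) = 8.7625/1.5625 = 5.6080.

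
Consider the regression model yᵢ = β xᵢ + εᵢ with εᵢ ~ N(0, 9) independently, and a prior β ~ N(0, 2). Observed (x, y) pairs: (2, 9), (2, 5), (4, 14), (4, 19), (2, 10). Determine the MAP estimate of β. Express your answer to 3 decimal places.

log p(β | y) = −Σ(yᵢ − βxᵢ)²/(2·9) − β²/(2·2) + const.
Setting the derivative to zero: Σxᵢ(yᵢ − βxᵢ)/9 − β/2 = 0, so β = Σxᵢyᵢ / (Σxᵢ² + σ²/τ²).
Σxᵢyᵢ = 2·9 + 2·5 + 4·14 + 4·19 + 2·10 = 180; Σxᵢ² = 44; σ²/τ² = 4.5.
β̂_MAP = 180 / (44 + 4.5) = 180/48.5 ≈ 3.711.

β̂_MAP = 3.711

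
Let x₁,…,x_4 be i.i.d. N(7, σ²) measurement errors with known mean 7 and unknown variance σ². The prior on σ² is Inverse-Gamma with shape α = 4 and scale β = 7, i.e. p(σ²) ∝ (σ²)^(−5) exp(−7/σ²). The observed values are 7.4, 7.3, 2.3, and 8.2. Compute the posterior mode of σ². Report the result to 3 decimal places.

Sum of squared deviations about the known mean: SS = (7.4−7)² + (7.3−7)² + (2.3−7)² + (8.2−7)² = 23.78.
The Normal likelihood contributes (σ²)^(−n/2) exp(−SS/(2σ²)), so the posterior is Inverse-Gamma(α + n/2, β + SS/2) = Inverse-Gamma(6, 18.89).
The mode of Inverse-Gamma(a, b) is b/(a+1) = 18.89/7 ≈ 2.699.

σ̂²_MAP = 2.699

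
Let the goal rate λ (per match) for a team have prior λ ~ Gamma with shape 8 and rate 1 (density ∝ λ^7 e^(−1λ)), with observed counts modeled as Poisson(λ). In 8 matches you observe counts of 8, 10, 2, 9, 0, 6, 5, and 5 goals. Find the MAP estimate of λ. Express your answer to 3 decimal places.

λ̂_MAP = 5.778

Σxᵢ = 8+10+2+9+0+6+5+5 = 45, with n = 8.
Posterior ∝ λ^7e^(−1λ) · λ^45e^(−8λ) = λ^52e^(−9λ), i.e. Gamma(shape=53, rate=9).
The mode of a Gamma(a, b) with a ≥ 1 (shape–rate) is (a−1)/b = 52/9 ≈ 5.778.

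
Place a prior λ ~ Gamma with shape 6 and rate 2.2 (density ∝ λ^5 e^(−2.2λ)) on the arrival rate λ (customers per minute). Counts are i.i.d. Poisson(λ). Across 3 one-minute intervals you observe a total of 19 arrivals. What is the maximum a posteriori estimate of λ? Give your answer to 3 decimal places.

λ̂_MAP = 4.615

Σxᵢ = 19, n = 3.
Posterior ∝ λ^5e^(−2.2λ) · λ^19e^(−3λ) = λ^24e^(−5.2λ), i.e. Gamma(shape=25, rate=5.2).
The mode of a Gamma(a, b) with a ≥ 1 (shape–rate) is (a−1)/b = 24/5.2 ≈ 4.615.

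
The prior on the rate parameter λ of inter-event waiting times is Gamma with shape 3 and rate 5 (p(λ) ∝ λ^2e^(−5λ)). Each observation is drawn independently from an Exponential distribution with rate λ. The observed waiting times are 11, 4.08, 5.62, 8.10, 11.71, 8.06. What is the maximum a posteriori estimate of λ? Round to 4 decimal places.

λ̂_MAP = 0.1493

The Exponential(rate=λ) likelihood is ∝ λ^n e^(−λΣtᵢ). Here n = 6 and Σtᵢ = 11 + 4.08 + 5.62 + 8.10 + 11.71 + 8.06 = 48.57.
Posterior ∝ λ^2e^(−5λ) · λ^6e^(−48.57λ) = λ^8e^(−53.57λ), i.e. Gamma(9, 53.57).
Mode = (a−1)/b = 8/53.57 ≈ 0.1493.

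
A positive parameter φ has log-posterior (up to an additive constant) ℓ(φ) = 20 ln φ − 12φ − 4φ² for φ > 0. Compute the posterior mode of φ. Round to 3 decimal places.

ℓ'(φ) = 20/φ − 12 − 8φ. Setting this to zero and multiplying by φ: 8φ² + 12φ − 20 = 0.
φ = (−12 + √(12² + 4·8·20)) / (2·8) = (−12 + √784) / 16 = (−12 + 28)/16 = 1.
ℓ''(φ) = −20/φ² − 8 < 0, confirming a maximum.

φ̂_MAP = 1.000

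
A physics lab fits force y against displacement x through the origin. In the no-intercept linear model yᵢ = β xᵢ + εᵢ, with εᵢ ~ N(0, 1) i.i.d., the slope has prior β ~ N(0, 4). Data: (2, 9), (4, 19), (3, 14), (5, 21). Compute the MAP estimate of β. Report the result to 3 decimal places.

β̂_MAP = 4.442

log p(β | y) = −Σ(yᵢ − βxᵢ)²/(2·1) − β²/(2·4) + const.
Setting the derivative to zero: Σxᵢ(yᵢ − βxᵢ)/1 − β/4 = 0, so β = Σxᵢyᵢ / (Σxᵢ² + σ²/τ²).
Σxᵢyᵢ = 2·9 + 4·19 + 3·14 + 5·21 = 241; Σxᵢ² = 54; σ²/τ² = 0.25.
β̂_MAP = 241 / (54 + 0.25) = 241/54.25 ≈ 4.442.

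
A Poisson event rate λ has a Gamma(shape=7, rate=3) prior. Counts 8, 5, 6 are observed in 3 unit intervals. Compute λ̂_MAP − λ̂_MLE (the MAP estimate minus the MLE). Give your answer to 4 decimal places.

Σxᵢ = 19. Posterior is Gamma(26, 6); MAP = (26−1)/6 = 25/6 ≈ 4.16667.
MLE = x̄ = 19/3 ≈ 6.33333.
Difference = 25/6 − 19/3 = -13/6 ≈ -2.1667.

MAP − MLE = -2.1667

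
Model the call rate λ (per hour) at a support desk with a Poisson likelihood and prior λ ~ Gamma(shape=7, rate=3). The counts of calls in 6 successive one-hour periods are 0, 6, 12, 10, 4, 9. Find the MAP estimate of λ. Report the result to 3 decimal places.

Σxᵢ = 0+6+12+10+4+9 = 41, with n = 6.
Posterior ∝ λ^6e^(−3λ) · λ^41e^(−6λ) = λ^47e^(−9λ), i.e. Gamma(shape=48, rate=9).
The mode of a Gamma(a, b) with a ≥ 1 (shape–rate) is (a−1)/b = 47/9 ≈ 5.222.

λ̂_MAP = 5.222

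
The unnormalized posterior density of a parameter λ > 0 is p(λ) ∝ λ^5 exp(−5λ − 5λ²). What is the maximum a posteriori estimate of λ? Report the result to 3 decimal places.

λ̂_MAP = 0.500

ℓ'(λ) = 5/λ − 5 − 10λ. Setting this to zero and multiplying by λ: 10λ² + 5λ − 5 = 0.
λ = (−5 + √(5² + 4·10·5)) / (2·10) = (−5 + √225) / 20 = (−5 + 15)/20 = 1/2.
ℓ''(λ) = −5/λ² − 10 < 0, confirming a maximum.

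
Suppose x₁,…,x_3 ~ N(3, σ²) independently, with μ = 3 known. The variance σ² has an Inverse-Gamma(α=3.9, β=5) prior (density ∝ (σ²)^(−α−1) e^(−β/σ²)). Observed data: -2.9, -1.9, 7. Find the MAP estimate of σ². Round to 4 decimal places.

σ̂²_MAP = 6.6266

Sum of squared deviations about the known mean: SS = (-2.9−3)² + (-1.9−3)² + (7−3)² = 74.82.
The Normal likelihood contributes (σ²)^(−n/2) exp(−SS/(2σ²)), so the posterior is Inverse-Gamma(α + n/2, β + SS/2) = Inverse-Gamma(5.4, 42.41).
The mode of Inverse-Gamma(a, b) is b/(a+1) = 42.41/6.4 ≈ 6.6266.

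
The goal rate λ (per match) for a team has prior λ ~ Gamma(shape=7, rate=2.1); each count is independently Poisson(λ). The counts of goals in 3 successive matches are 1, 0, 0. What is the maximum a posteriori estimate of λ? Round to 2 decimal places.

Σxᵢ = 1+0+0 = 1, with n = 3.
Posterior ∝ λ^6e^(−2.1λ) · λe^(−3λ) = λ^7e^(−5.1λ), i.e. Gamma(shape=8, rate=5.1).
The mode of a Gamma(a, b) with a ≥ 1 (shape–rate) is (a−1)/b = 7/5.1 ≈ 1.37.

λ̂_MAP = 1.37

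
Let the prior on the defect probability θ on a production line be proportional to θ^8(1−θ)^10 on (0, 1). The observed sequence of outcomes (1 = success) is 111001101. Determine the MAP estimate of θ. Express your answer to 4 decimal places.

The prior density ∝ θ^8(1−θ)^10 is the kernel of Beta(9, 11).
Data: 6 successes in 9 trials (from the sequence). The binomial likelihood contributes θ^6(1−θ)^3, so the posterior is Beta(9+6, 11+3) = Beta(15, 14).
For Beta(a, b) with a, b > 1 the mode is (a−1)/(a+b−2) = 14/27 ≈ 0.5185.

θ̂_MAP = 0.5185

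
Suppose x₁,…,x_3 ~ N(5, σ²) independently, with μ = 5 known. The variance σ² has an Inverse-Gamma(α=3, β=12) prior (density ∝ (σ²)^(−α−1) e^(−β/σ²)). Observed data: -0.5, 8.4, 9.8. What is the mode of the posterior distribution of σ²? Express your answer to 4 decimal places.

Sum of squared deviations about the known mean: SS = (-0.5−5)² + (8.4−5)² + (9.8−5)² = 64.85.
The Normal likelihood contributes (σ²)^(−n/2) exp(−SS/(2σ²)), so the posterior is Inverse-Gamma(α + n/2, β + SS/2) = Inverse-Gamma(4.5, 44.425).
The mode of Inverse-Gamma(a, b) is b/(a+1) = 44.425/5.5 ≈ 8.0773.

σ̂²_MAP = 8.0773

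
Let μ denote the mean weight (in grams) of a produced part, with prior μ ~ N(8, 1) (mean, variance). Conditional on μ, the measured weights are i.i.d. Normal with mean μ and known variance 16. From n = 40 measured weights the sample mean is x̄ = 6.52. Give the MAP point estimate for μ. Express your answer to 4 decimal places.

n = 40, x̄ = 6.52.
For a Normal prior and Normal likelihood with known variance, the posterior is Normal; its mode equals its mean, the precision-weighted average.
Prior precision 1/σ₀² = 1/1 = 1; data precision n/σ² = 40/16 = 2.5.
μ̂ = (1·8 + 2.5·6.52) / (1 + 2.5) = 24.3/3.5 = 243/35 ≈ 6.9429.

μ̂_MAP = 6.9429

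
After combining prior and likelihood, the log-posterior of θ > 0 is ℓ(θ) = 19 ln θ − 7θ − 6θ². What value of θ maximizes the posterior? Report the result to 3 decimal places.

ℓ'(θ) = 19/θ − 7 − 12θ. Setting this to zero and multiplying by θ: 12θ² + 7θ − 19 = 0.
θ = (−7 + √(7² + 4·12·19)) / (2·12) = (−7 + √961) / 24 = (−7 + 31)/24 = 1.
ℓ''(θ) = −19/θ² − 12 < 0, confirming a maximum.

θ̂_MAP = 1.000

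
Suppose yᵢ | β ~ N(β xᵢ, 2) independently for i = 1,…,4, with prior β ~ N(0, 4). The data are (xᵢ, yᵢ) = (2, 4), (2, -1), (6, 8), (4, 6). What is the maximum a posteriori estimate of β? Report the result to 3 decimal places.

log p(β | y) = −Σ(yᵢ − βxᵢ)²/(2·2) − β²/(2·4) + const.
Setting the derivative to zero: Σxᵢ(yᵢ − βxᵢ)/2 − β/4 = 0, so β = Σxᵢyᵢ / (Σxᵢ² + σ²/τ²).
Σxᵢyᵢ = 2·4 + 2·(-1) + 6·8 + 4·6 = 78; Σxᵢ² = 60; σ²/τ² = 0.5.
β̂_MAP = 78 / (60 + 0.5) = 78/60.5 ≈ 1.289.

β̂_MAP = 1.289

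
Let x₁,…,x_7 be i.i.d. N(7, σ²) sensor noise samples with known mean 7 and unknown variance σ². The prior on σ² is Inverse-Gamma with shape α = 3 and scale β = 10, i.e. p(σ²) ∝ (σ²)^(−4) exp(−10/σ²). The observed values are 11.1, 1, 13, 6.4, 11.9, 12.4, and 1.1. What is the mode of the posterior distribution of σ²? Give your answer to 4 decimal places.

σ̂²_MAP = 13.1433

Sum of squared deviations about the known mean: SS = (11.1−7)² + (1−7)² + (13−7)² + (6.4−7)² + (11.9−7)² + (12.4−7)² + (1.1−7)² = 177.15.
The Normal likelihood contributes (σ²)^(−n/2) exp(−SS/(2σ²)), so the posterior is Inverse-Gamma(α + n/2, β + SS/2) = Inverse-Gamma(6.5, 98.575).
The mode of Inverse-Gamma(a, b) is b/(a+1) = 98.575/7.5 ≈ 13.1433.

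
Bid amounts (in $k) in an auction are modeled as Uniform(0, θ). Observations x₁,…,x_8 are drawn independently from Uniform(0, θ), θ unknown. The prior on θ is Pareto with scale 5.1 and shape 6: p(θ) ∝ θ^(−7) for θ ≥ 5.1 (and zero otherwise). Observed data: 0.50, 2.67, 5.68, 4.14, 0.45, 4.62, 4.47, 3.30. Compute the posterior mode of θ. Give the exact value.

θ̂_MAP = 5.68

The Uniform(0, θ) likelihood is θ^(−n) for θ ≥ max(xᵢ), zero otherwise. Here max(xᵢ) = 5.68.
Posterior ∝ θ^(−7) · θ^(−8) = θ^(−15) on θ ≥ max(5.1, 5.68) = 5.68.
This density is strictly decreasing in θ, so the posterior mode lies at the lower boundary of the support.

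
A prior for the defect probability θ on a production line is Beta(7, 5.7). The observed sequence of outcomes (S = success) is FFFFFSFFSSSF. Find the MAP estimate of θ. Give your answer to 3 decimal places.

Prior: Beta(7, 5.7).
Data: 4 successes in 12 trials (from the sequence). The binomial likelihood contributes θ^4(1−θ)^8, so the posterior is Beta(7+4, 5.7+8) = Beta(11, 13.7).
For Beta(a, b) with a, b > 1 the mode is (a−1)/(a+b−2) = 10/22.7 ≈ 0.441.

θ̂_MAP = 0.441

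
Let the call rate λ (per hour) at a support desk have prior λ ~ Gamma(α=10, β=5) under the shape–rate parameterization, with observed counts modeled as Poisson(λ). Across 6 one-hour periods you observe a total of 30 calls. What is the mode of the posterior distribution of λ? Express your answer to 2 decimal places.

λ̂_MAP = 3.55

Σxᵢ = 30, n = 6.
Posterior ∝ λ^9e^(−5λ) · λ^30e^(−6λ) = λ^39e^(−11λ), i.e. Gamma(shape=40, rate=11).
The mode of a Gamma(a, b) with a ≥ 1 (shape–rate) is (a−1)/b = 39/11 ≈ 3.55.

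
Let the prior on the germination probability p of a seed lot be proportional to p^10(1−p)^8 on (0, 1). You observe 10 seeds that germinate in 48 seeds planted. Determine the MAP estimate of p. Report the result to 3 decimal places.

p̂_MAP = 0.303

The prior density ∝ p^10(1−p)^8 is the kernel of Beta(11, 9).
Data: 10 successes in 48 trials. The binomial likelihood contributes p^10(1−p)^38, so the posterior is Beta(11+10, 9+38) = Beta(21, 47).
For Beta(a, b) with a, b > 1 the mode is (a−1)/(a+b−2) = 20/66 ≈ 0.303.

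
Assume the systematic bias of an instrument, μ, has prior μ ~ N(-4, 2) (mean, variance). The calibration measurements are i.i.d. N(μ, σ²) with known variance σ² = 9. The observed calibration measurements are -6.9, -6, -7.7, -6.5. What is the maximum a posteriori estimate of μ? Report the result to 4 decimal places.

μ̂_MAP = -5.3059

n = 4; x̄ = ((-6.9) + (-6) + (-7.7) + (-6.5))/4 = -27.1/4 = -6.775.
For a Normal prior and Normal likelihood with known variance, the posterior is Normal; its mode equals its mean, the precision-weighted average.
Prior precision 1/σ₀² = 1/2 = 0.5; data precision n/σ² = 4/9.
μ̂ = (0.5·(-4) + (4/9)·(-6.775)) / (0.5 + 4/9) = (-451/90)/(17/18) = -451/85 ≈ -5.3059.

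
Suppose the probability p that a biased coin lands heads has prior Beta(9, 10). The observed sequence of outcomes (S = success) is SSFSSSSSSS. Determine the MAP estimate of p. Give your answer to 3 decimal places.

Prior: Beta(9, 10).
Data: 9 successes in 10 trials (from the sequence). The binomial likelihood contributes p^9(1−p)^1, so the posterior is Beta(9+9, 10+1) = Beta(18, 11).
For Beta(a, b) with a, b > 1 the mode is (a−1)/(a+b−2) = 17/27 ≈ 0.630.

p̂_MAP = 0.630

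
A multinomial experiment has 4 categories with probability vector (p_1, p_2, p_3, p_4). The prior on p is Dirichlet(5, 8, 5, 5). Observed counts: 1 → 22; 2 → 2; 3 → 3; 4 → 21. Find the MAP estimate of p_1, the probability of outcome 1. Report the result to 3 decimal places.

MAP estimate: 0.388

The posterior is Dirichlet(αᵢ + nᵢ) = Dirichlet(27, 10, 8, 26).
For a Dirichlet(a₁,…,a_K) with all aᵢ > 1, the mode has j-th component (aⱼ − 1)/(Σaᵢ − K).
Here Σaᵢ = 71 and K = 4, so p_1 = (27 − 1)/(71 − 4) = 26/67 ≈ 0.388.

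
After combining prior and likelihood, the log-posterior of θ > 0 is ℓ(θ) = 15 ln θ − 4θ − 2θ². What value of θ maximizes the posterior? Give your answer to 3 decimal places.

ℓ'(θ) = 15/θ − 4 − 4θ. Setting this to zero and multiplying by θ: 4θ² + 4θ − 15 = 0.
θ = (−4 + √(4² + 4·4·15)) / (2·4) = (−4 + √256) / 8 = (−4 + 16)/8 = 3/2.
ℓ''(θ) = −15/θ² − 4 < 0, confirming a maximum.

θ̂_MAP = 1.500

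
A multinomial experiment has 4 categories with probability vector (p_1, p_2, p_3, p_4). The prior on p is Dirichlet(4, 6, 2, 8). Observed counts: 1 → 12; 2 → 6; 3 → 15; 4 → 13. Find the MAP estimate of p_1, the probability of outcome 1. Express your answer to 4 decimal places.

The posterior is Dirichlet(αᵢ + nᵢ) = Dirichlet(16, 12, 17, 21).
For a Dirichlet(a₁,…,a_K) with all aᵢ > 1, the mode has j-th component (aⱼ − 1)/(Σaᵢ − K).
Here Σaᵢ = 66 and K = 4, so p_1 = (16 − 1)/(66 − 4) = 15/62 ≈ 0.2419.

MAP estimate: 0.2419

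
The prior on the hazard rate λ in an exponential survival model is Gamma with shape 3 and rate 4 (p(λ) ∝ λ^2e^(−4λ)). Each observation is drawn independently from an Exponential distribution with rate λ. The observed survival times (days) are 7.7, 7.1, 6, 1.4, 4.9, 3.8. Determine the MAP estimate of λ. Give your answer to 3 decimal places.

The Exponential(rate=λ) likelihood is ∝ λ^n e^(−λΣtᵢ). Here n = 6 and Σtᵢ = 7.7 + 7.1 + 6 + 1.4 + 4.9 + 3.8 = 30.9.
Posterior ∝ λ^2e^(−4λ) · λ^6e^(−30.9λ) = λ^8e^(−34.9λ), i.e. Gamma(9, 34.9).
Mode = (a−1)/b = 8/34.9 ≈ 0.229.

λ̂_MAP = 0.229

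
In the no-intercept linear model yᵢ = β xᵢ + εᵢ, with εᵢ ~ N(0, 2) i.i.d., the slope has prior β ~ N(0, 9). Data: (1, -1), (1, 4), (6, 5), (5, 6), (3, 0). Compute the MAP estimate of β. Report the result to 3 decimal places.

log p(β | y) = −Σ(yᵢ − βxᵢ)²/(2·2) − β²/(2·9) + const.
Setting the derivative to zero: Σxᵢ(yᵢ − βxᵢ)/2 − β/9 = 0, so β = Σxᵢyᵢ / (Σxᵢ² + σ²/τ²).
Σxᵢyᵢ = 1·(-1) + 1·4 + 6·5 + 5·6 + 3·0 = 63; Σxᵢ² = 72; σ²/τ² = 2/9.
β̂_MAP = 63 / (72 + 2/9) = 63/(650/9) = 567/650 ≈ 0.872.

β̂_MAP = 0.872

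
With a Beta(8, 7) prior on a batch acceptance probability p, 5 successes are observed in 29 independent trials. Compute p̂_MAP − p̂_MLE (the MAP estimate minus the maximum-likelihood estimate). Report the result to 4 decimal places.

Posterior is Beta(13, 31); MAP = (13−1)/(44−2) = 12/42 ≈ 0.28571.
MLE ignores the prior: p̂_MLE = k/n = 5/29 ≈ 0.17241.
Difference = 12/42 − 5/29 = 23/203 ≈ 0.1133.

MAP − MLE = 0.1133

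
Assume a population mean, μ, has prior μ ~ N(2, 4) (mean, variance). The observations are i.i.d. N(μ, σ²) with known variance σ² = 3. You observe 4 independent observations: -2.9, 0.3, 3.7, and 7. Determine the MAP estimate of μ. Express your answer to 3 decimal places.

n = 4; x̄ = ((-2.9) + 0.3 + 3.7 + 7)/4 = 8.1/4 = 2.025.
For a Normal prior and Normal likelihood with known variance, the posterior is Normal; its mode equals its mean, the precision-weighted average.
Prior precision 1/σ₀² = 1/4 = 0.25; data precision n/σ² = 4/3.
μ̂ = (0.25·2 + (4/3)·2.025) / (0.25 + 4/3) = 3.2/(19/12) = 192/95 ≈ 2.021.

μ̂_MAP = 2.021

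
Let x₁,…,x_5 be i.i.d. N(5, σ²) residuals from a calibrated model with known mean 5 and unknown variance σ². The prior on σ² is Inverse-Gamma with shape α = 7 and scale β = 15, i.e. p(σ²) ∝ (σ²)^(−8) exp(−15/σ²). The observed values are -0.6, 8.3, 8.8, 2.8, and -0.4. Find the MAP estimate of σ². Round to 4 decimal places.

σ̂²_MAP = 5.7471

Sum of squared deviations about the known mean: SS = (-0.6−5)² + (8.3−5)² + (8.8−5)² + (2.8−5)² + (-0.4−5)² = 90.69.
The Normal likelihood contributes (σ²)^(−n/2) exp(−SS/(2σ²)), so the posterior is Inverse-Gamma(α + n/2, β + SS/2) = Inverse-Gamma(9.5, 60.345).
The mode of Inverse-Gamma(a, b) is b/(a+1) = 60.345/10.5 ≈ 5.7471.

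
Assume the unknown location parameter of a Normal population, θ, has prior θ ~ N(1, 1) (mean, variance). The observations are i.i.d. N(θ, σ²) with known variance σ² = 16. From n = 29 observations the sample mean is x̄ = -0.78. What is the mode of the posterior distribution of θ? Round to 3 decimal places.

θ̂_MAP = -0.147

n = 29, x̄ = -0.78.
For a Normal prior and Normal likelihood with known variance, the posterior is Normal; its mode equals its mean, the precision-weighted average.
Prior precision 1/σ₀² = 1/1 = 1; data precision n/σ² = 29/16 = 1.8125.
θ̂ = (1·1 + 1.8125·(-0.78)) / (1 + 1.8125) = (-0.41375)/2.8125 = -331/2250 ≈ -0.147.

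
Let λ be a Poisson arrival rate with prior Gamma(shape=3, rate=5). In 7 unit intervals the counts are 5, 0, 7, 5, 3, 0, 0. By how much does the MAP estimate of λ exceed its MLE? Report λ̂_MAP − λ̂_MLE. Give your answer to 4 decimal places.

Σxᵢ = 20. Posterior is Gamma(23, 12); MAP = (23−1)/12 = 22/12 ≈ 1.83333.
MLE = x̄ = 20/7 ≈ 2.85714.
Difference = 22/12 − 20/7 = -43/42 ≈ -1.0238.

MAP − MLE = -1.0238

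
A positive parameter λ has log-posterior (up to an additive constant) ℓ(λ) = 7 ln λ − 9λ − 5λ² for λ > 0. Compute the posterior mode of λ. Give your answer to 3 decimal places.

ℓ'(λ) = 7/λ − 9 − 10λ. Setting this to zero and multiplying by λ: 10λ² + 9λ − 7 = 0.
λ = (−9 + √(9² + 4·10·7)) / (2·10) = (−9 + √361) / 20 = (−9 + 19)/20 = 1/2.
ℓ''(λ) = −7/λ² − 10 < 0, confirming a maximum.

λ̂_MAP = 0.500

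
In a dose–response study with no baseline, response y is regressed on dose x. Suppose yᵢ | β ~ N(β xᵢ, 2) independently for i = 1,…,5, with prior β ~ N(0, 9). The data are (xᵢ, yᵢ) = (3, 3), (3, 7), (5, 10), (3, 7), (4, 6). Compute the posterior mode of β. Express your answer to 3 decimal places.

β̂_MAP = 1.832

log p(β | y) = −Σ(yᵢ − βxᵢ)²/(2·2) − β²/(2·9) + const.
Setting the derivative to zero: Σxᵢ(yᵢ − βxᵢ)/2 − β/9 = 0, so β = Σxᵢyᵢ / (Σxᵢ² + σ²/τ²).
Σxᵢyᵢ = 3·3 + 3·7 + 5·10 + 3·7 + 4·6 = 125; Σxᵢ² = 68; σ²/τ² = 2/9.
β̂_MAP = 125 / (68 + 2/9) = 125/(614/9) = 1125/614 ≈ 1.832.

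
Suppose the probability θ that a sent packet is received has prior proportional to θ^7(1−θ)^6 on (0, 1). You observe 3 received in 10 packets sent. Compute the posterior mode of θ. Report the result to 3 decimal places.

The prior density ∝ θ^7(1−θ)^6 is the kernel of Beta(8, 7).
Data: 3 successes in 10 trials. The binomial likelihood contributes θ^3(1−θ)^7, so the posterior is Beta(8+3, 7+7) = Beta(11, 14).
For Beta(a, b) with a, b > 1 the mode is (a−1)/(a+b−2) = 10/23 ≈ 0.435.

θ̂_MAP = 0.435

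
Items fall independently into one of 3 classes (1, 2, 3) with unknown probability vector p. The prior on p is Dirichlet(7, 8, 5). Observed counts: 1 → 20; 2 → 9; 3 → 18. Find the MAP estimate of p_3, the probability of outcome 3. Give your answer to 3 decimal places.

MAP estimate: 0.344

The posterior is Dirichlet(αᵢ + nᵢ) = Dirichlet(27, 17, 23).
For a Dirichlet(a₁,…,a_K) with all aᵢ > 1, the mode has j-th component (aⱼ − 1)/(Σaᵢ − K).
Here Σaᵢ = 67 and K = 3, so p_3 = (23 − 1)/(67 − 3) = 22/64 ≈ 0.344.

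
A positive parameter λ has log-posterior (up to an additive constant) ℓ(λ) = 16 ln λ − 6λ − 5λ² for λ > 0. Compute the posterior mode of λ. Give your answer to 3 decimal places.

ℓ'(λ) = 16/λ − 6 − 10λ. Setting this to zero and multiplying by λ: 10λ² + 6λ − 16 = 0.
λ = (−6 + √(6² + 4·10·16)) / (2·10) = (−6 + √676) / 20 = (−6 + 26)/20 = 1.
ℓ''(λ) = −16/λ² − 10 < 0, confirming a maximum.

λ̂_MAP = 1.000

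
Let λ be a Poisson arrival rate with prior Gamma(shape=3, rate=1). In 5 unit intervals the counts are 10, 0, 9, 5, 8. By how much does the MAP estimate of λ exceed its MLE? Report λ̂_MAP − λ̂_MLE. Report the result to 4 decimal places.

Σxᵢ = 32. Posterior is Gamma(35, 6); MAP = (35−1)/6 = 34/6 ≈ 5.66667.
MLE = x̄ = 32/5 ≈ 6.40000.
Difference = 34/6 − 32/5 = -11/15 ≈ -0.7333.

MAP − MLE = -0.7333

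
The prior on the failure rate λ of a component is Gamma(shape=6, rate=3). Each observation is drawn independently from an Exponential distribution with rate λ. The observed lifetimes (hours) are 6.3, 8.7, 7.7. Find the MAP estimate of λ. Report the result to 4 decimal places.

λ̂_MAP = 0.3113

The Exponential(rate=λ) likelihood is ∝ λ^n e^(−λΣtᵢ). Here n = 3 and Σtᵢ = 6.3 + 8.7 + 7.7 = 22.7.
Posterior ∝ λ^5e^(−3λ) · λ^3e^(−22.7λ) = λ^8e^(−25.7λ), i.e. Gamma(9, 25.7).
Mode = (a−1)/b = 8/25.7 ≈ 0.3113.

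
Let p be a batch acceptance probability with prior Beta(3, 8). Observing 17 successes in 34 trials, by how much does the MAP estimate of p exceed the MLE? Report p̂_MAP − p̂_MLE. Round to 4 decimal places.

MAP − MLE = -0.0581

Posterior is Beta(20, 25); MAP = (20−1)/(45−2) = 19/43 ≈ 0.44186.
MLE ignores the prior: p̂_MLE = k/n = 17/34 ≈ 0.50000.
Difference = 19/43 − 17/34 = -5/86 ≈ -0.0581.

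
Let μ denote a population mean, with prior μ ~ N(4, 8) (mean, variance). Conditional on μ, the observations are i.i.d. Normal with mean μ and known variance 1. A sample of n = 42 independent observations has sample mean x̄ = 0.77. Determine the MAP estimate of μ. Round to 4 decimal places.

μ̂_MAP = 0.7796

n = 42, x̄ = 0.77.
For a Normal prior and Normal likelihood with known variance, the posterior is Normal; its mode equals its mean, the precision-weighted average.
Prior precision 1/σ₀² = 1/8 = 0.125; data precision n/σ² = 42/1 = 42.
μ̂ = (0.125·4 + 42·0.77) / (0.125 + 42) = 32.84/42.125 = 6568/8425 ≈ 0.7796.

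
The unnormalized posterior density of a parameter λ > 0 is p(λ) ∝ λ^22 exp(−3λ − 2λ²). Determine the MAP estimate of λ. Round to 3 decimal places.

λ̂_MAP = 2.000

ℓ'(λ) = 22/λ − 3 − 4λ. Setting this to zero and multiplying by λ: 4λ² + 3λ − 22 = 0.
λ = (−3 + √(3² + 4·4·22)) / (2·4) = (−3 + √361) / 8 = (−3 + 19)/8 = 2.
ℓ''(λ) = −22/λ² − 4 < 0, confirming a maximum.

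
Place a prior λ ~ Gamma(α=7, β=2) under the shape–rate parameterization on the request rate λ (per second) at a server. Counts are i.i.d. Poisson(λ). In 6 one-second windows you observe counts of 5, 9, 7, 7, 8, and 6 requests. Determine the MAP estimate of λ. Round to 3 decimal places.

Σxᵢ = 5+9+7+7+8+6 = 42, with n = 6.
Posterior ∝ λ^6e^(−2λ) · λ^42e^(−6λ) = λ^48e^(−8λ), i.e. Gamma(shape=49, rate=8).
The mode of a Gamma(a, b) with a ≥ 1 (shape–rate) is (a−1)/b = 48/8 ≈ 6.000.

λ̂_MAP = 6.000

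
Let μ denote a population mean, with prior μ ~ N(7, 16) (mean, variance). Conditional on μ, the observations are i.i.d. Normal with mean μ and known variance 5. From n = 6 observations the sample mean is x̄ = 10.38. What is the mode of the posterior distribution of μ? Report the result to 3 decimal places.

μ̂_MAP = 10.213

n = 6, x̄ = 10.38.
For a Normal prior and Normal likelihood with known variance, the posterior is Normal; its mode equals its mean, the precision-weighted average.
Prior precision 1/σ₀² = 1/16 = 0.0625; data precision n/σ² = 6/5 = 1.2.
μ̂ = (0.0625·7 + 1.2·10.38) / (0.0625 + 1.2) = 12.8935/1.2625 = 25787/2525 ≈ 10.213.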